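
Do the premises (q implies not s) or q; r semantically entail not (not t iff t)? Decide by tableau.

Initial set: {((q implies not s) or q); r; not not (not t iff t)}.
((q implies not s) or q): β-rule — branch into (q implies not s)  //  q.
  branch 1 (add (q implies not s)):
    not not (not t iff t): β-rule — branch into not t, t  //  not not t, not t.
      branch 1.1 (add not t, t):
        × closes — contains both t and not t.
      branch 1.2 (add not not t, not t):
        × closes — contains both t and not t.
  branch 2 (add q):
    not not (not t iff t): β-rule — branch into not t, t  //  not not t, not t.
      branch 2.1 (add not t, t):
        × closes — contains both t and not t.
      branch 2.2 (add not not t, not t):
        × closes — contains both t and not t.
All 4 branches close.
Every branch closed, so the premises entail the conclusion.

Yes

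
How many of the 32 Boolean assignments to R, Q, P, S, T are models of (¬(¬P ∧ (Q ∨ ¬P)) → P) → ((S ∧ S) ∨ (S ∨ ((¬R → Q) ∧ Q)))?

24

Initial set: {((¬(¬P ∧ (Q ∨ ¬P)) → P) → ((S ∧ S) ∨ (S ∨ ((¬R → Q) ∧ Q))))}.
((¬(¬P ∧ (Q ∨ ¬P)) → P) → ((S ∧ S) ∨ (S ∨ ((¬R → Q) ∧ Q)))): β-rule — branch into ¬(¬(¬P ∧ (Q ∨ ¬P)) → P)  //  ((S ∧ S) ∨ (S ∨ ((¬R → Q) ∧ Q))).
  branch 1 (add ¬(¬(¬P ∧ (Q ∨ ¬P)) → P)):
    ¬(¬(¬P ∧ (Q ∨ ¬P)) → P): α-rule — add ¬(¬P ∧ (Q ∨ ¬P)), ¬P.
    ¬(¬P ∧ (Q ∨ ¬P)): β-rule — branch into ¬¬P  //  ¬(Q ∨ ¬P).
      branch 1.1 (add ¬¬P):
        × closes — contains both P and ¬P.
      branch 1.2 (add ¬(Q ∨ ¬P)):
        ¬(Q ∨ ¬P): α-rule — add ¬Q, ¬¬P.
        × closes — contains both P and ¬P.
  branch 2 (add ((S ∧ S) ∨ (S ∨ ((¬R → Q) ∧ Q)))):
    ((S ∧ S) ∨ (S ∨ ((¬R → Q) ∧ Q))): β-rule — branch into (S ∧ S)  //  (S ∨ ((¬R → Q) ∧ Q)).
      branch 2.1 (add (S ∧ S)):
        (S ∧ S): α-rule — add S, S.
        ○ open, literals {S=1}.
      branch 2.2 (add (S ∨ ((¬R → Q) ∧ Q))):
        (S ∨ ((¬R → Q) ∧ Q)): β-rule — branch into S  //  ((¬R → Q) ∧ Q).
          branch 2.2.1 (add S):
            ○ open, literals {S=1}.
          branch 2.2.2 (add ((¬R → Q) ∧ Q)):
            ((¬R → Q) ∧ Q): α-rule — add (¬R → Q), Q.
            (¬R → Q): β-rule — branch into ¬¬R  //  Q.
              branch 2.2.2.1 (add ¬¬R):
                ○ open, literals {Q=1, R=1}.
              branch 2.2.2.2 (add Q):
                ○ open, literals {Q=1}.
2 branches closed, 4 open.
Each open branch fixes some atoms; the unmentioned ones are free. Counting distinct full assignments: branch {S=1} (R, Q, P, T) contributes 16 new; branch {S=1} (R, Q, P, T) contributes 0 new; branch {Q=1, R=1} (P, S, T) contributes 4 new; branch {Q=1} (R, P, S, T) contributes 4 new. Total: 24.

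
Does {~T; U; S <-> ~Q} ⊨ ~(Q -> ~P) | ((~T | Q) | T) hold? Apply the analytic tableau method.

Initial set: {T ~T; T U; T (S <-> ~Q); F (~(Q -> ~P) | ((~T | Q) | T))}.
F (~(Q -> ~P) | ((~T | Q) | T)): α-rule — add F ~(Q -> ~P), F ((~T | Q) | T).
F ((~T | Q) | T): α-rule — add F (~T | Q), F T.
F (~T | Q): α-rule — add F ~T, F Q.
× closes — contains both T and ~T.
All 1 branch closes.
Every branch closed, so the premises entail the conclusion.

Yes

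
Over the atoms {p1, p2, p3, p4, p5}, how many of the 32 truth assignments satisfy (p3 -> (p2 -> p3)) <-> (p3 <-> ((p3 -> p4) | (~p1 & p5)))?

Initial set: {T ((p3 -> (p2 -> p3)) <-> (p3 <-> ((p3 -> p4) | (~p1 & p5))))}.
T ((p3 -> (p2 -> p3)) <-> (p3 <-> ((p3 -> p4) | (~p1 & p5)))): β-rule — branch into T (p3 -> (p2 -> p3)), T (p3 <-> ((p3 -> p4) | (~p1 & p5)))  //  F (p3 -> (p2 -> p3)), F (p3 <-> ((p3 -> p4) | (~p1 & p5))).
  branch 1 (add T (p3 -> (p2 -> p3)), T (p3 <-> ((p3 -> p4) | (~p1 & p5)))):
    T (p3 -> (p2 -> p3)): β-rule — branch into F p3  //  T (p2 -> p3).
      branch 1.1 (add F p3):
        T (p3 <-> ((p3 -> p4) | (~p1 & p5))): β-rule — branch into T p3, T ((p3 -> p4) | (~p1 & p5))  //  F p3, F ((p3 -> p4) | (~p1 & p5)).
          branch 1.1.1 (add T p3, T ((p3 -> p4) | (~p1 & p5))):
            × closes — contains both p3 and ~p3.
          branch 1.1.2 (add F p3, F ((p3 -> p4) | (~p1 & p5))):
            F ((p3 -> p4) | (~p1 & p5)): α-rule — add F (p3 -> p4), F (~p1 & p5).
            F (p3 -> p4): α-rule — add T p3, F p4.
            × closes — contains both p3 and ~p3.
      branch 1.2 (add T (p2 -> p3)):
        T (p3 <-> ((p3 -> p4) | (~p1 & p5))): β-rule — branch into T p3, T ((p3 -> p4) | (~p1 & p5))  //  F p3, F ((p3 -> p4) | (~p1 & p5)).
          branch 1.2.1 (add T p3, T ((p3 -> p4) | (~p1 & p5))):
            T (p2 -> p3): β-rule — branch into F p2  //  T p3.
              branch 1.2.1.1 (add F p2):
                T ((p3 -> p4) | (~p1 & p5)): β-rule — branch into T (p3 -> p4)  //  T (~p1 & p5).
                  branch 1.2.1.1.1 (add T (p3 -> p4)):
                    T (p3 -> p4): β-rule — branch into F p3  //  T p4.
                      branch 1.2.1.1.1.1 (add F p3):
                        × closes — contains both p3 and ~p3.
                      branch 1.2.1.1.1.2 (add T p4):
                        ○ open, literals {p2=F, p3=T, p4=T}.
                  branch 1.2.1.1.2 (add T (~p1 & p5)):
                    T (~p1 & p5): α-rule — add T ~p1, T p5.
                    ○ open, literals {p1=F, p2=F, p3=T, p5=T}.
              branch 1.2.1.2 (add T p3):
                T ((p3 -> p4) | (~p1 & p5)): β-rule — branch into T (p3 -> p4)  //  T (~p1 & p5).
                  branch 1.2.1.2.1 (add T (p3 -> p4)):
                    T (p3 -> p4): β-rule — branch into F p3  //  T p4.
                      branch 1.2.1.2.1.1 (add F p3):
                        × closes — contains both p3 and ~p3.
                      branch 1.2.1.2.1.2 (add T p4):
                        ○ open, literals {p3=T, p4=T}.
                  branch 1.2.1.2.2 (add T (~p1 & p5)):
                    T (~p1 & p5): α-rule — add T ~p1, T p5.
                    ○ open, literals {p1=F, p3=T, p5=T}.
          branch 1.2.2 (add F p3, F ((p3 -> p4) | (~p1 & p5))):
            F ((p3 -> p4) | (~p1 & p5)): α-rule — add F (p3 -> p4), F (~p1 & p5).
            F (p3 -> p4): α-rule — add T p3, F p4.
            × closes — contains both p3 and ~p3.
  branch 2 (add F (p3 -> (p2 -> p3)), F (p3 <-> ((p3 -> p4) | (~p1 & p5)))):
    F (p3 -> (p2 -> p3)): α-rule — add T p3, F (p2 -> p3).
    F (p2 -> p3): α-rule — add T p2, F p3.
    × closes — contains both p3 and ~p3.
6 branches closed, 4 open.
Each open branch fixes some atoms; the unmentioned ones are free. Counting distinct full assignments: branch {p2=F, p3=T, p4=T} (p1, p5) contributes 4 new; branch {p1=F, p2=F, p3=T, p5=T} (p4) contributes 1 new; branch {p3=T, p4=T} (p1, p2, p5) contributes 4 new; branch {p1=F, p3=T, p5=T} (p2, p4) contributes 1 new. Total: 10.

10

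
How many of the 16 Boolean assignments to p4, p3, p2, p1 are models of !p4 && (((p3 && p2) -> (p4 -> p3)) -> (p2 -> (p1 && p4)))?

4

Initial set: {T (!p4 && (((p3 && p2) -> (p4 -> p3)) -> (p2 -> (p1 && p4))))}.
T (!p4 && (((p3 && p2) -> (p4 -> p3)) -> (p2 -> (p1 && p4)))): α-rule — add T !p4, T (((p3 && p2) -> (p4 -> p3)) -> (p2 -> (p1 && p4))).
T (((p3 && p2) -> (p4 -> p3)) -> (p2 -> (p1 && p4))): β-rule — branch into F ((p3 && p2) -> (p4 -> p3))  //  T (p2 -> (p1 && p4)).
  branch 1 (add F ((p3 && p2) -> (p4 -> p3))):
    F ((p3 && p2) -> (p4 -> p3)): α-rule — add T (p3 && p2), F (p4 -> p3).
    T (p3 && p2): α-rule — add T p3, T p2.
    F (p4 -> p3): α-rule — add T p4, F p3.
    × closes — contains both p4 and !p4.
  branch 2 (add T (p2 -> (p1 && p4))):
    T (p2 -> (p1 && p4)): β-rule — branch into F p2  //  T (p1 && p4).
      branch 2.1 (add F p2):
        ○ open, literals {p2=F, p4=F}.
      branch 2.2 (add T (p1 && p4)):
        T (p1 && p4): α-rule — add T p1, T p4.
        × closes — contains both p4 and !p4.
2 branches closed, 1 open.
Each open branch fixes some atoms; the unmentioned ones are free. Counting distinct full assignments: branch {p2=F, p4=F} (p3, p1) contributes 4 new. Total: 4.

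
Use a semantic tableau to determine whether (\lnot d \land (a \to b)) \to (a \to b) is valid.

Valid

Assume the negation and expand:
Initial set: {\lnot ((\lnot d \land (a \to b)) \to (a \to b))}.
\lnot ((\lnot d \land (a \to b)) \to (a \to b)): α-rule — add (\lnot d \land (a \to b)), \lnot (a \to b).
(\lnot d \land (a \to b)): α-rule — add \lnot d, (a \to b).
\lnot (a \to b): α-rule — add a, \lnot b.
(a \to b): β-rule — branch into \lnot a  //  b.
  branch 1 (add \lnot a):
    × closes — contains both a and \lnot a.
  branch 2 (add b):
    × closes — contains both b and \lnot b.
All 2 branches close.
Every branch closed, so the negation is unsatisfiable and the formula is valid.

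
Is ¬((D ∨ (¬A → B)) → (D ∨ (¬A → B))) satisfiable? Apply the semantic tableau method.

Initial set: {¬((D ∨ (¬A → B)) → (D ∨ (¬A → B)))}.
¬((D ∨ (¬A → B)) → (D ∨ (¬A → B))): α-rule — add (D ∨ (¬A → B)), ¬(D ∨ (¬A → B)).
¬(D ∨ (¬A → B)): α-rule — add ¬D, ¬(¬A → B).
¬(¬A → B): α-rule — add ¬A, ¬B.
(D ∨ (¬A → B)): β-rule — branch into D  //  (¬A → B).
  branch 1 (add D):
    × closes — contains both D and ¬D.
  branch 2 (add (¬A → B)):
    (¬A → B): β-rule — branch into ¬¬A  //  B.
      branch 2.1 (add ¬¬A):
        × closes — contains both A and ¬A.
      branch 2.2 (add B):
        × closes — contains both B and ¬B.
All 3 branches close.
Every branch closed; the formula is unsatisfiable.

Unsatisfiable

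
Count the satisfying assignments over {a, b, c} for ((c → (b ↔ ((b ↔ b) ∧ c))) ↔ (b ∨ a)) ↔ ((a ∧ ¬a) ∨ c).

Initial set: {T (((c → (b ↔ ((b ↔ b) ∧ c))) ↔ (b ∨ a)) ↔ ((a ∧ ¬a) ∨ c))}.
T (((c → (b ↔ ((b ↔ b) ∧ c))) ↔ (b ∨ a)) ↔ ((a ∧ ¬a) ∨ c)): β-rule — branch into T ((c → (b ↔ ((b ↔ b) ∧ c))) ↔ (b ∨ a)), T ((a ∧ ¬a) ∨ c)  //  F ((c → (b ↔ ((b ↔ b) ∧ c))) ↔ (b ∨ a)), F ((a ∧ ¬a) ∨ c).
  branch 1 (add T ((c → (b ↔ ((b ↔ b) ∧ c))) ↔ (b ∨ a)), T ((a ∧ ¬a) ∨ c)):
    T ((c → (b ↔ ((b ↔ b) ∧ c))) ↔ (b ∨ a)): β-rule — branch into T (c → (b ↔ ((b ↔ b) ∧ c))), T (b ∨ a)  //  F (c → (b ↔ ((b ↔ b) ∧ c))), F (b ∨ a).
      branch 1.1 (add T (c → (b ↔ ((b ↔ b) ∧ c))), T (b ∨ a)):
        T ((a ∧ ¬a) ∨ c): β-rule — branch into T (a ∧ ¬a)  //  T c.
          branch 1.1.1 (add T (a ∧ ¬a)):
            T (a ∧ ¬a): α-rule — add T a, T ¬a.
            × closes — contains both a and ¬a.
          branch 1.1.2 (add T c):
            T (c → (b ↔ ((b ↔ b) ∧ c))): β-rule — branch into F c  //  T (b ↔ ((b ↔ b) ∧ c)).
              branch 1.1.2.1 (add F c):
                × closes — contains both c and ¬c.
              branch 1.1.2.2 (add T (b ↔ ((b ↔ b) ∧ c))):
                T (b ∨ a): β-rule — branch into T b  //  T a.
                  branch 1.1.2.2.1 (add T b):
                    T (b ↔ ((b ↔ b) ∧ c)): β-rule — branch into T b, T ((b ↔ b) ∧ c)  //  F b, F ((b ↔ b) ∧ c).
                      branch 1.1.2.2.1.1 (add T b, T ((b ↔ b) ∧ c)):
                        T ((b ↔ b) ∧ c): α-rule — add T (b ↔ b), T c.
                        T (b ↔ b): β-rule — branch into T b, T b  //  F b, F b.
                          branch 1.1.2.2.1.1.1 (add T b, T b):
                            ○ open, literals {b=T, c=T}.
                          branch 1.1.2.2.1.1.2 (add F b, F b):
                            × closes — contains both b and ¬b.
                      branch 1.1.2.2.1.2 (add F b, F ((b ↔ b) ∧ c)):
                        × closes — contains both b and ¬b.
                  branch 1.1.2.2.2 (add T a):
                    T (b ↔ ((b ↔ b) ∧ c)): β-rule — branch into T b, T ((b ↔ b) ∧ c)  //  F b, F ((b ↔ b) ∧ c).
                      branch 1.1.2.2.2.1 (add T b, T ((b ↔ b) ∧ c)):
                        T ((b ↔ b) ∧ c): α-rule — add T (b ↔ b), T c.
                        T (b ↔ b): β-rule — branch into T b, T b  //  F b, F b.
                          branch 1.1.2.2.2.1.1 (add T b, T b):
                            ○ open, literals {a=T, b=T, c=T}.
                          branch 1.1.2.2.2.1.2 (add F b, F b):
                            × closes — contains both b and ¬b.
                      branch 1.1.2.2.2.2 (add F b, F ((b ↔ b) ∧ c)):
                        F ((b ↔ b) ∧ c): β-rule — branch into F (b ↔ b)  //  F c.
                          branch 1.1.2.2.2.2.1 (add F (b ↔ b)):
                            F (b ↔ b): β-rule — branch into T b, F b  //  F b, T b.
                              branch 1.1.2.2.2.2.1.1 (add T b, F b):
                                × closes — contains both b and ¬b.
                              branch 1.1.2.2.2.2.1.2 (add F b, T b):
                                × closes — contains both b and ¬b.
                          branch 1.1.2.2.2.2.2 (add F c):
                            × closes — contains both c and ¬c.
      branch 1.2 (add F (c → (b ↔ ((b ↔ b) ∧ c))), F (b ∨ a)):
        F (c → (b ↔ ((b ↔ b) ∧ c))): α-rule — add T c, F (b ↔ ((b ↔ b) ∧ c)).
        F (b ∨ a): α-rule — add F b, F a.
        T ((a ∧ ¬a) ∨ c): β-rule — branch into T (a ∧ ¬a)  //  T c.
          branch 1.2.1 (add T (a ∧ ¬a)):
            T (a ∧ ¬a): α-rule — add T a, T ¬a.
            × closes — contains both a and ¬a.
          branch 1.2.2 (add T c):
            F (b ↔ ((b ↔ b) ∧ c)): β-rule — branch into T b, F ((b ↔ b) ∧ c)  //  F b, T ((b ↔ b) ∧ c).
              branch 1.2.2.1 (add T b, F ((b ↔ b) ∧ c)):
                × closes — contains both b and ¬b.
              branch 1.2.2.2 (add F b, T ((b ↔ b) ∧ c)):
                T ((b ↔ b) ∧ c): α-rule — add T (b ↔ b), T c.
                T (b ↔ b): β-rule — branch into T b, T b  //  F b, F b.
                  branch 1.2.2.2.1 (add T b, T b):
                    × closes — contains both b and ¬b.
                  branch 1.2.2.2.2 (add F b, F b):
                    ○ open, literals {a=F, b=F, c=T}.
  branch 2 (add F ((c → (b ↔ ((b ↔ b) ∧ c))) ↔ (b ∨ a)), F ((a ∧ ¬a) ∨ c)):
    F ((a ∧ ¬a) ∨ c): α-rule — add F (a ∧ ¬a), F c.
    F ((c → (b ↔ ((b ↔ b) ∧ c))) ↔ (b ∨ a)): β-rule — branch into T (c → (b ↔ ((b ↔ b) ∧ c))), F (b ∨ a)  //  F (c → (b ↔ ((b ↔ b) ∧ c))), T (b ∨ a).
      branch 2.1 (add T (c → (b ↔ ((b ↔ b) ∧ c))), F (b ∨ a)):
        F (b ∨ a): α-rule — add F b, F a.
        F (a ∧ ¬a): β-rule — branch into F a  //  F ¬a.
          branch 2.1.1 (add F a):
            T (c → (b ↔ ((b ↔ b) ∧ c))): β-rule — branch into F c  //  T (b ↔ ((b ↔ b) ∧ c)).
              branch 2.1.1.1 (add F c):
                ○ open, literals {a=F, b=F, c=F}.
              branch 2.1.1.2 (add T (b ↔ ((b ↔ b) ∧ c))):
                T (b ↔ ((b ↔ b) ∧ c)): β-rule — branch into T b, T ((b ↔ b) ∧ c)  //  F b, F ((b ↔ b) ∧ c).
                  branch 2.1.1.2.1 (add T b, T ((b ↔ b) ∧ c)):
                    × closes — contains both b and ¬b.
                  branch 2.1.1.2.2 (add F b, F ((b ↔ b) ∧ c)):
                    F ((b ↔ b) ∧ c): β-rule — branch into F (b ↔ b)  //  F c.
                      branch 2.1.1.2.2.1 (add F (b ↔ b)):
                        F (b ↔ b): β-rule — branch into T b, F b  //  F b, T b.
                          branch 2.1.1.2.2.1.1 (add T b, F b):
                            × closes — contains both b and ¬b.
                          branch 2.1.1.2.2.1.2 (add F b, T b):
                            × closes — contains both b and ¬b.
                      branch 2.1.1.2.2.2 (add F c):
                        ○ open, literals {a=F, b=F, c=F}.
          branch 2.1.2 (add F ¬a):
            × closes — contains both a and ¬a.
      branch 2.2 (add F (c → (b ↔ ((b ↔ b) ∧ c))), T (b ∨ a)):
        F (c → (b ↔ ((b ↔ b) ∧ c))): α-rule — add T c, F (b ↔ ((b ↔ b) ∧ c)).
        × closes — contains both c and ¬c.
16 branches closed, 5 open.
Each open branch fixes some atoms; the unmentioned ones are free. Counting distinct full assignments: branch {b=T, c=T} (a) contributes 2 new; branch {a=T, b=T, c=T} (none free) contributes 0 new; branch {a=F, b=F, c=T} (none free) contributes 1 new; branch {a=F, b=F, c=F} (none free) contributes 1 new; branch {a=F, b=F, c=F} (none free) contributes 0 new. Total: 4.

4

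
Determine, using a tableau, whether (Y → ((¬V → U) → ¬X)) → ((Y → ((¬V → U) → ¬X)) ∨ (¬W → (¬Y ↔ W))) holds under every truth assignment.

Assume the negation and expand:
Initial set: {¬((Y → ((¬V → U) → ¬X)) → ((Y → ((¬V → U) → ¬X)) ∨ (¬W → (¬Y ↔ W))))}.
¬((Y → ((¬V → U) → ¬X)) → ((Y → ((¬V → U) → ¬X)) ∨ (¬W → (¬Y ↔ W)))): α-rule — add (Y → ((¬V → U) → ¬X)), ¬((Y → ((¬V → U) → ¬X)) ∨ (¬W → (¬Y ↔ W))).
¬((Y → ((¬V → U) → ¬X)) ∨ (¬W → (¬Y ↔ W))): α-rule — add ¬(Y → ((¬V → U) → ¬X)), ¬(¬W → (¬Y ↔ W)).
¬(Y → ((¬V → U) → ¬X)): α-rule — add Y, ¬((¬V → U) → ¬X).
¬(¬W → (¬Y ↔ W)): α-rule — add ¬W, ¬(¬Y ↔ W).
¬((¬V → U) → ¬X): α-rule — add (¬V → U), ¬¬X.
(Y → ((¬V → U) → ¬X)): β-rule — branch into ¬Y  //  ((¬V → U) → ¬X).
  branch 1 (add ¬Y):
    × closes — contains both Y and ¬Y.
  branch 2 (add ((¬V → U) → ¬X)):
    ¬(¬Y ↔ W): β-rule — branch into ¬Y, ¬W  //  ¬¬Y, W.
      branch 2.1 (add ¬Y, ¬W):
        × closes — contains both Y and ¬Y.
      branch 2.2 (add ¬¬Y, W):
        × closes — contains both W and ¬W.
All 3 branches close.
Every branch closed, so the negation is unsatisfiable and the formula is valid.

Valid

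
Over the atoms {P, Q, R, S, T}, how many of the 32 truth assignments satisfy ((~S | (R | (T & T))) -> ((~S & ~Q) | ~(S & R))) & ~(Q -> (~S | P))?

2

Initial set: {T (((~S | (R | (T & T))) -> ((~S & ~Q) | ~(S & R))) & ~(Q -> (~S | P)))}.
T (((~S | (R | (T & T))) -> ((~S & ~Q) | ~(S & R))) & ~(Q -> (~S | P))): α-rule — add T ((~S | (R | (T & T))) -> ((~S & ~Q) | ~(S & R))), T ~(Q -> (~S | P)).
T ~(Q -> (~S | P)): α-rule — add T Q, F (~S | P).
F (~S | P): α-rule — add F ~S, F P.
T ((~S | (R | (T & T))) -> ((~S & ~Q) | ~(S & R))): β-rule — branch into F (~S | (R | (T & T)))  //  T ((~S & ~Q) | ~(S & R)).
  branch 1 (add F (~S | (R | (T & T)))):
    F (~S | (R | (T & T))): α-rule — add F ~S, F (R | (T & T)).
    F (R | (T & T)): α-rule — add F R, F (T & T).
    F (T & T): β-rule — branch into F T  //  F T.
      branch 1.1 (add F T):
        ○ open, literals {P=F, Q=T, R=F, S=T, T=F}.
      branch 1.2 (add F T):
        ○ open, literals {P=F, Q=T, R=F, S=T, T=F}.
  branch 2 (add T ((~S & ~Q) | ~(S & R))):
    T ((~S & ~Q) | ~(S & R)): β-rule — branch into T (~S & ~Q)  //  T ~(S & R).
      branch 2.1 (add T (~S & ~Q)):
        T (~S & ~Q): α-rule — add T ~S, T ~Q.
        × closes — contains both S and ~S.
      branch 2.2 (add T ~(S & R)):
        T ~(S & R): β-rule — branch into F S  //  F R.
          branch 2.2.1 (add F S):
            × closes — contains both S and ~S.
          branch 2.2.2 (add F R):
            ○ open, literals {P=F, Q=T, R=F, S=T}.
2 branches closed, 3 open.
Each open branch fixes some atoms; the unmentioned ones are free. Counting distinct full assignments: branch {P=F, Q=T, R=F, S=T, T=F} (none free) contributes 1 new; branch {P=F, Q=T, R=F, S=T, T=F} (none free) contributes 0 new; branch {P=F, Q=T, R=F, S=T} (T) contributes 1 new. Total: 2.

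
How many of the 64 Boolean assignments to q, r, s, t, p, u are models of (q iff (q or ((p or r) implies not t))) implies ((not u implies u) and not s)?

Initial set: {((q iff (q or ((p or r) implies not t))) implies ((not u implies u) and not s))}.
((q iff (q or ((p or r) implies not t))) implies ((not u implies u) and not s)): β-rule — branch into not (q iff (q or ((p or r) implies not t)))  //  ((not u implies u) and not s).
  branch 1 (add not (q iff (q or ((p or r) implies not t)))):
    not (q iff (q or ((p or r) implies not t))): β-rule — branch into q, not (q or ((p or r) implies not t))  //  not q, (q or ((p or r) implies not t)).
      branch 1.1 (add q, not (q or ((p or r) implies not t))):
        not (q or ((p or r) implies not t)): α-rule — add not q, not ((p or r) implies not t).
        × closes — contains both q and not q.
      branch 1.2 (add not q, (q or ((p or r) implies not t))):
        (q or ((p or r) implies not t)): β-rule — branch into q  //  ((p or r) implies not t).
          branch 1.2.1 (add q):
            × closes — contains both q and not q.
          branch 1.2.2 (add ((p or r) implies not t)):
            ((p or r) implies not t): β-rule — branch into not (p or r)  //  not t.
              branch 1.2.2.1 (add not (p or r)):
                not (p or r): α-rule — add not p, not r.
                ○ open, literals {p=false, q=false, r=false}.
              branch 1.2.2.2 (add not t):
                ○ open, literals {q=false, t=false}.
  branch 2 (add ((not u implies u) and not s)):
    ((not u implies u) and not s): α-rule — add (not u implies u), not s.
    (not u implies u): β-rule — branch into not not u  //  u.
      branch 2.1 (add not not u):
        ○ open, literals {s=false, u=true}.
      branch 2.2 (add u):
        ○ open, literals {s=false, u=true}.
2 branches closed, 4 open.
Each open branch fixes some atoms; the unmentioned ones are free. Counting distinct full assignments: branch {p=false, q=false, r=false} (s, t, u) contributes 8 new; branch {q=false, t=false} (r, s, p, u) contributes 12 new; branch {s=false, u=true} (q, r, t, p) contributes 11 new; branch {s=false, u=true} (q, r, t, p) contributes 0 new. Total: 31.

31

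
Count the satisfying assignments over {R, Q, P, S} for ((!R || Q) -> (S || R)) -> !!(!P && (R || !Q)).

Initial set: {(((!R || Q) -> (S || R)) -> !!(!P && (R || !Q)))}.
(((!R || Q) -> (S || R)) -> !!(!P && (R || !Q))): β-rule — branch into !((!R || Q) -> (S || R))  //  !!(!P && (R || !Q)).
  branch 1 (add !((!R || Q) -> (S || R))):
    !((!R || Q) -> (S || R)): α-rule — add (!R || Q), !(S || R).
    !(S || R): α-rule — add !S, !R.
    (!R || Q): β-rule — branch into !R  //  Q.
      branch 1.1 (add !R):
        ○ open, literals {R=0, S=0}.
      branch 1.2 (add Q):
        ○ open, literals {Q=1, R=0, S=0}.
  branch 2 (add !!(!P && (R || !Q))):
    !!(!P && (R || !Q)): drop double negation, giving (!P && (R || !Q)).
    (!P && (R || !Q)): α-rule — add !P, (R || !Q).
    (R || !Q): β-rule — branch into R  //  !Q.
      branch 2.1 (add R):
        ○ open, literals {P=0, R=1}.
      branch 2.2 (add !Q):
        ○ open, literals {P=0, Q=0}.
0 branches closed, 4 open.
Each open branch fixes some atoms; the unmentioned ones are free. Counting distinct full assignments: branch {R=0, S=0} (Q, P) contributes 4 new; branch {Q=1, R=0, S=0} (P) contributes 0 new; branch {P=0, R=1} (Q, S) contributes 4 new; branch {P=0, Q=0} (R, S) contributes 1 new. Total: 9.

9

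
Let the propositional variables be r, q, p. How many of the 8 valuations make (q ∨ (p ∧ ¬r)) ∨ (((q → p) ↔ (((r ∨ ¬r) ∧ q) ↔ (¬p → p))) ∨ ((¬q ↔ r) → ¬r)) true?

Initial set: {((q ∨ (p ∧ ¬r)) ∨ (((q → p) ↔ (((r ∨ ¬r) ∧ q) ↔ (¬p → p))) ∨ ((¬q ↔ r) → ¬r)))}.
((q ∨ (p ∧ ¬r)) ∨ (((q → p) ↔ (((r ∨ ¬r) ∧ q) ↔ (¬p → p))) ∨ ((¬q ↔ r) → ¬r))): β-rule — branch into (q ∨ (p ∧ ¬r))  //  (((q → p) ↔ (((r ∨ ¬r) ∧ q) ↔ (¬p → p))) ∨ ((¬q ↔ r) → ¬r)).
  branch 1 (add (q ∨ (p ∧ ¬r))):
    (q ∨ (p ∧ ¬r)): β-rule — branch into q  //  (p ∧ ¬r).
      branch 1.1 (add q):
        ○ open, literals {q=T}.
      branch 1.2 (add (p ∧ ¬r)):
        (p ∧ ¬r): α-rule — add p, ¬r.
        ○ open, literals {p=T, r=F}.
  branch 2 (add (((q → p) ↔ (((r ∨ ¬r) ∧ q) ↔ (¬p → p))) ∨ ((¬q ↔ r) → ¬r))):
    (((q → p) ↔ (((r ∨ ¬r) ∧ q) ↔ (¬p → p))) ∨ ((¬q ↔ r) → ¬r)): β-rule — branch into ((q → p) ↔ (((r ∨ ¬r) ∧ q) ↔ (¬p → p)))  //  ((¬q ↔ r) → ¬r).
      branch 2.1 (add ((q → p) ↔ (((r ∨ ¬r) ∧ q) ↔ (¬p → p)))):
        ((q → p) ↔ (((r ∨ ¬r) ∧ q) ↔ (¬p → p))): β-rule — branch into (q → p), (((r ∨ ¬r) ∧ q) ↔ (¬p → p))  //  ¬(q → p), ¬(((r ∨ ¬r) ∧ q) ↔ (¬p → p)).
          branch 2.1.1 (add (q → p), (((r ∨ ¬r) ∧ q) ↔ (¬p → p))):
            (q → p): β-rule — branch into ¬q  //  p.
              branch 2.1.1.1 (add ¬q):
                (((r ∨ ¬r) ∧ q) ↔ (¬p → p)): β-rule — branch into ((r ∨ ¬r) ∧ q), (¬p → p)  //  ¬((r ∨ ¬r) ∧ q), ¬(¬p → p).
                  branch 2.1.1.1.1 (add ((r ∨ ¬r) ∧ q), (¬p → p)):
                    ((r ∨ ¬r) ∧ q): α-rule — add (r ∨ ¬r), q.
                    × closes — contains both q and ¬q.
                  branch 2.1.1.1.2 (add ¬((r ∨ ¬r) ∧ q), ¬(¬p → p)):
                    ¬(¬p → p): α-rule — add ¬p, ¬p.
                    ¬((r ∨ ¬r) ∧ q): β-rule — branch into ¬(r ∨ ¬r)  //  ¬q.
                      branch 2.1.1.1.2.1 (add ¬(r ∨ ¬r)):
                        ¬(r ∨ ¬r): α-rule — add ¬r, ¬¬r.
                        × closes — contains both r and ¬r.
                      branch 2.1.1.1.2.2 (add ¬q):
                        ○ open, literals {p=F, q=F}.
              branch 2.1.1.2 (add p):
                (((r ∨ ¬r) ∧ q) ↔ (¬p → p)): β-rule — branch into ((r ∨ ¬r) ∧ q), (¬p → p)  //  ¬((r ∨ ¬r) ∧ q), ¬(¬p → p).
                  branch 2.1.1.2.1 (add ((r ∨ ¬r) ∧ q), (¬p → p)):
                    ((r ∨ ¬r) ∧ q): α-rule — add (r ∨ ¬r), q.
                    (¬p → p): β-rule — branch into ¬¬p  //  p.
                      branch 2.1.1.2.1.1 (add ¬¬p):
                        (r ∨ ¬r): β-rule — branch into r  //  ¬r.
                          branch 2.1.1.2.1.1.1 (add r):
                            ○ open, literals {p=T, q=T, r=T}.
                          branch 2.1.1.2.1.1.2 (add ¬r):
                            ○ open, literals {p=T, q=T, r=F}.
                      branch 2.1.1.2.1.2 (add p):
                        (r ∨ ¬r): β-rule — branch into r  //  ¬r.
                          branch 2.1.1.2.1.2.1 (add r):
                            ○ open, literals {p=T, q=T, r=T}.
                          branch 2.1.1.2.1.2.2 (add ¬r):
                            ○ open, literals {p=T, q=T, r=F}.
                  branch 2.1.1.2.2 (add ¬((r ∨ ¬r) ∧ q), ¬(¬p → p)):
                    ¬(¬p → p): α-rule — add ¬p, ¬p.
                    × closes — contains both p and ¬p.
          branch 2.1.2 (add ¬(q → p), ¬(((r ∨ ¬r) ∧ q) ↔ (¬p → p))):
            ¬(q → p): α-rule — add q, ¬p.
            ¬(((r ∨ ¬r) ∧ q) ↔ (¬p → p)): β-rule — branch into ((r ∨ ¬r) ∧ q), ¬(¬p → p)  //  ¬((r ∨ ¬r) ∧ q), (¬p → p).
              branch 2.1.2.1 (add ((r ∨ ¬r) ∧ q), ¬(¬p → p)):
                ((r ∨ ¬r) ∧ q): α-rule — add (r ∨ ¬r), q.
                ¬(¬p → p): α-rule — add ¬p, ¬p.
                (r ∨ ¬r): β-rule — branch into r  //  ¬r.
                  branch 2.1.2.1.1 (add r):
                    ○ open, literals {p=F, q=T, r=T}.
                  branch 2.1.2.1.2 (add ¬r):
                    ○ open, literals {p=F, q=T, r=F}.
              branch 2.1.2.2 (add ¬((r ∨ ¬r) ∧ q), (¬p → p)):
                ¬((r ∨ ¬r) ∧ q): β-rule — branch into ¬(r ∨ ¬r)  //  ¬q.
                  branch 2.1.2.2.1 (add ¬(r ∨ ¬r)):
                    ¬(r ∨ ¬r): α-rule — add ¬r, ¬¬r.
                    × closes — contains both r and ¬r.
                  branch 2.1.2.2.2 (add ¬q):
                    × closes — contains both q and ¬q.
      branch 2.2 (add ((¬q ↔ r) → ¬r)):
        ((¬q ↔ r) → ¬r): β-rule — branch into ¬(¬q ↔ r)  //  ¬r.
          branch 2.2.1 (add ¬(¬q ↔ r)):
            ¬(¬q ↔ r): β-rule — branch into ¬q, ¬r  //  ¬¬q, r.
              branch 2.2.1.1 (add ¬q, ¬r):
                ○ open, literals {q=F, r=F}.
              branch 2.2.1.2 (add ¬¬q, r):
                ○ open, literals {q=T, r=T}.
          branch 2.2.2 (add ¬r):
            ○ open, literals {r=F}.
5 branches closed, 12 open.
Each open branch fixes some atoms; the unmentioned ones are free. Counting distinct full assignments: branch {q=T} (r, p) contributes 4 new; branch {p=T, r=F} (q) contributes 1 new; branch {p=F, q=F} (r) contributes 2 new; branch {p=T, q=T, r=T} (none free) contributes 0 new; branch {p=T, q=T, r=F} (none free) contributes 0 new; branch {p=T, q=T, r=T} (none free) contributes 0 new; branch {p=T, q=T, r=F} (none free) contributes 0 new; branch {p=F, q=T, r=T} (none free) contributes 0 new; branch {p=F, q=T, r=F} (none free) contributes 0 new; branch {q=F, r=F} (p) contributes 0 new; branch {q=T, r=T} (p) contributes 0 new; branch {r=F} (q, p) contributes 0 new. Total: 7.

7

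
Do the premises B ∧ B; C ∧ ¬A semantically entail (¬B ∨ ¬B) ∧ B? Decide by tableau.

No

Initial set: {(B ∧ B); (C ∧ ¬A); ¬((¬B ∨ ¬B) ∧ B)}.
(B ∧ B): α-rule — add B, B.
(C ∧ ¬A): α-rule — add C, ¬A.
¬((¬B ∨ ¬B) ∧ B): β-rule — branch into ¬(¬B ∨ ¬B)  //  ¬B.
  branch 1 (add ¬(¬B ∨ ¬B)):
    ¬(¬B ∨ ¬B): α-rule — add ¬¬B, ¬¬B.
    ○ open, literals {A=0, B=1, C=1}.
  branch 2 (add ¬B):
    × closes — contains both B and ¬B.
1 branch closed, 1 open.
An open branch gives a countermodel: A=0, B=1, C=1 (unmentioned atoms arbitrary); the premises hold there but the conclusion fails.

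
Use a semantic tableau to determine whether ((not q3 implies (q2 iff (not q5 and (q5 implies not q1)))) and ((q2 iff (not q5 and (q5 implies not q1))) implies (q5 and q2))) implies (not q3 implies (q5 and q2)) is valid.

Assume the negation and expand:
Initial set: {F (((not q3 implies (q2 iff (not q5 and (q5 implies not q1)))) and ((q2 iff (not q5 and (q5 implies not q1))) implies (q5 and q2))) implies (not q3 implies (q5 and q2)))}.
F (((not q3 implies (q2 iff (not q5 and (q5 implies not q1)))) and ((q2 iff (not q5 and (q5 implies not q1))) implies (q5 and q2))) implies (not q3 implies (q5 and q2))): α-rule — add T ((not q3 implies (q2 iff (not q5 and (q5 implies not q1)))) and ((q2 iff (not q5 and (q5 implies not q1))) implies (q5 and q2))), F (not q3 implies (q5 and q2)).
T ((not q3 implies (q2 iff (not q5 and (q5 implies not q1)))) and ((q2 iff (not q5 and (q5 implies not q1))) implies (q5 and q2))): α-rule — add T (not q3 implies (q2 iff (not q5 and (q5 implies not q1)))), T ((q2 iff (not q5 and (q5 implies not q1))) implies (q5 and q2)).
F (not q3 implies (q5 and q2)): α-rule — add T not q3, F (q5 and q2).
T (not q3 implies (q2 iff (not q5 and (q5 implies not q1)))): β-rule — branch into F not q3  //  T (q2 iff (not q5 and (q5 implies not q1))).
  branch 1 (add F not q3):
    × closes — contains both q3 and not q3.
  branch 2 (add T (q2 iff (not q5 and (q5 implies not q1)))):
    T ((q2 iff (not q5 and (q5 implies not q1))) implies (q5 and q2)): β-rule — branch into F (q2 iff (not q5 and (q5 implies not q1)))  //  T (q5 and q2).
      branch 2.1 (add F (q2 iff (not q5 and (q5 implies not q1)))):
        F (q5 and q2): β-rule — branch into F q5  //  F q2.
          branch 2.1.1 (add F q5):
            T (q2 iff (not q5 and (q5 implies not q1))): β-rule — branch into T q2, T (not q5 and (q5 implies not q1))  //  F q2, F (not q5 and (q5 implies not q1)).
              branch 2.1.1.1 (add T q2, T (not q5 and (q5 implies not q1))):
                T (not q5 and (q5 implies not q1)): α-rule — add T not q5, T (q5 implies not q1).
                F (q2 iff (not q5 and (q5 implies not q1))): β-rule — branch into T q2, F (not q5 and (q5 implies not q1))  //  F q2, T (not q5 and (q5 implies not q1)).
                  branch 2.1.1.1.1 (add T q2, F (not q5 and (q5 implies not q1))):
                    T (q5 implies not q1): β-rule — branch into F q5  //  T not q1.
                      branch 2.1.1.1.1.1 (add F q5):
                        F (not q5 and (q5 implies not q1)): β-rule — branch into F not q5  //  F (q5 implies not q1).
                          branch 2.1.1.1.1.1.1 (add F not q5):
                            × closes — contains both q5 and not q5.
                          branch 2.1.1.1.1.1.2 (add F (q5 implies not q1)):
                            F (q5 implies not q1): α-rule — add T q5, F not q1.
                            × closes — contains both q5 and not q5.
                      branch 2.1.1.1.1.2 (add T not q1):
                        F (not q5 and (q5 implies not q1)): β-rule — branch into F not q5  //  F (q5 implies not q1).
                          branch 2.1.1.1.1.2.1 (add F not q5):
                            × closes — contains both q5 and not q5.
                          branch 2.1.1.1.1.2.2 (add F (q5 implies not q1)):
                            F (q5 implies not q1): α-rule — add T q5, F not q1.
                            × closes — contains both q5 and not q5.
                  branch 2.1.1.1.2 (add F q2, T (not q5 and (q5 implies not q1))):
                    × closes — contains both q2 and not q2.
              branch 2.1.1.2 (add F q2, F (not q5 and (q5 implies not q1))):
                F (q2 iff (not q5 and (q5 implies not q1))): β-rule — branch into T q2, F (not q5 and (q5 implies not q1))  //  F q2, T (not q5 and (q5 implies not q1)).
                  branch 2.1.1.2.1 (add T q2, F (not q5 and (q5 implies not q1))):
                    × closes — contains both q2 and not q2.
                  branch 2.1.1.2.2 (add F q2, T (not q5 and (q5 implies not q1))):
                    T (not q5 and (q5 implies not q1)): α-rule — add T not q5, T (q5 implies not q1).
                    F (not q5 and (q5 implies not q1)): β-rule — branch into F not q5  //  F (q5 implies not q1).
                      branch 2.1.1.2.2.1 (add F not q5):
                        × closes — contains both q5 and not q5.
                      branch 2.1.1.2.2.2 (add F (q5 implies not q1)):
                        F (q5 implies not q1): α-rule — add T q5, F not q1.
                        × closes — contains both q5 and not q5.
          branch 2.1.2 (add F q2):
            T (q2 iff (not q5 and (q5 implies not q1))): β-rule — branch into T q2, T (not q5 and (q5 implies not q1))  //  F q2, F (not q5 and (q5 implies not q1)).
              branch 2.1.2.1 (add T q2, T (not q5 and (q5 implies not q1))):
                × closes — contains both q2 and not q2.
              branch 2.1.2.2 (add F q2, F (not q5 and (q5 implies not q1))):
                F (q2 iff (not q5 and (q5 implies not q1))): β-rule — branch into T q2, F (not q5 and (q5 implies not q1))  //  F q2, T (not q5 and (q5 implies not q1)).
                  branch 2.1.2.2.1 (add T q2, F (not q5 and (q5 implies not q1))):
                    × closes — contains both q2 and not q2.
                  branch 2.1.2.2.2 (add F q2, T (not q5 and (q5 implies not q1))):
                    T (not q5 and (q5 implies not q1)): α-rule — add T not q5, T (q5 implies not q1).
                    F (not q5 and (q5 implies not q1)): β-rule — branch into F not q5  //  F (q5 implies not q1).
                      branch 2.1.2.2.2.1 (add F not q5):
                        × closes — contains both q5 and not q5.
                      branch 2.1.2.2.2.2 (add F (q5 implies not q1)):
                        F (q5 implies not q1): α-rule — add T q5, F not q1.
                        × closes — contains both q5 and not q5.
      branch 2.2 (add T (q5 and q2)):
        T (q5 and q2): α-rule — add T q5, T q2.
        F (q5 and q2): β-rule — branch into F q5  //  F q2.
          branch 2.2.1 (add F q5):
            × closes — contains both q5 and not q5.
          branch 2.2.2 (add F q2):
            × closes — contains both q2 and not q2.
All 15 branches close.
Every branch closed, so the negation is unsatisfiable and the formula is valid.

Valid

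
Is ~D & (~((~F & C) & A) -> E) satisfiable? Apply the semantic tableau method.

Satisfiable

Initial set: {(~D & (~((~F & C) & A) -> E))}.
(~D & (~((~F & C) & A) -> E)): α-rule — add ~D, (~((~F & C) & A) -> E).
(~((~F & C) & A) -> E): β-rule — branch into ~~((~F & C) & A)  //  E.
  branch 1 (add ~~((~F & C) & A)):
    ~~((~F & C) & A): α-rule — add (~F & C), A.
    (~F & C): α-rule — add ~F, C.
    ○ open, literals {A=T, C=T, D=F, F=F}.
  branch 2 (add E):
    ○ open, literals {D=F, E=T}.
0 branches closed, 2 open.
An open branch gives a satisfying assignment: A=T, C=T, D=F, F=F.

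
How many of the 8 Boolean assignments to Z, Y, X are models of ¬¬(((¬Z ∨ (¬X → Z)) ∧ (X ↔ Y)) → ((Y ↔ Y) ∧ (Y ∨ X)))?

6

Initial set: {¬¬(((¬Z ∨ (¬X → Z)) ∧ (X ↔ Y)) → ((Y ↔ Y) ∧ (Y ∨ X)))}.
¬¬(((¬Z ∨ (¬X → Z)) ∧ (X ↔ Y)) → ((Y ↔ Y) ∧ (Y ∨ X))): drop double negation, giving (((¬Z ∨ (¬X → Z)) ∧ (X ↔ Y)) → ((Y ↔ Y) ∧ (Y ∨ X))).
(((¬Z ∨ (¬X → Z)) ∧ (X ↔ Y)) → ((Y ↔ Y) ∧ (Y ∨ X))): β-rule — branch into ¬((¬Z ∨ (¬X → Z)) ∧ (X ↔ Y))  //  ((Y ↔ Y) ∧ (Y ∨ X)).
  branch 1 (add ¬((¬Z ∨ (¬X → Z)) ∧ (X ↔ Y))):
    ¬((¬Z ∨ (¬X → Z)) ∧ (X ↔ Y)): β-rule — branch into ¬(¬Z ∨ (¬X → Z))  //  ¬(X ↔ Y).
      branch 1.1 (add ¬(¬Z ∨ (¬X → Z))):
        ¬(¬Z ∨ (¬X → Z)): α-rule — add ¬¬Z, ¬(¬X → Z).
        ¬(¬X → Z): α-rule — add ¬X, ¬Z.
        × closes — contains both Z and ¬Z.
      branch 1.2 (add ¬(X ↔ Y)):
        ¬(X ↔ Y): β-rule — branch into X, ¬Y  //  ¬X, Y.
          branch 1.2.1 (add X, ¬Y):
            ○ open, literals {X=true, Y=false}.
          branch 1.2.2 (add ¬X, Y):
            ○ open, literals {X=false, Y=true}.
  branch 2 (add ((Y ↔ Y) ∧ (Y ∨ X))):
    ((Y ↔ Y) ∧ (Y ∨ X)): α-rule — add (Y ↔ Y), (Y ∨ X).
    (Y ↔ Y): β-rule — branch into Y, Y  //  ¬Y, ¬Y.
      branch 2.1 (add Y, Y):
        (Y ∨ X): β-rule — branch into Y  //  X.
          branch 2.1.1 (add Y):
            ○ open, literals {Y=true}.
          branch 2.1.2 (add X):
            ○ open, literals {X=true, Y=true}.
      branch 2.2 (add ¬Y, ¬Y):
        (Y ∨ X): β-rule — branch into Y  //  X.
          branch 2.2.1 (add Y):
            × closes — contains both Y and ¬Y.
          branch 2.2.2 (add X):
            ○ open, literals {X=true, Y=false}.
2 branches closed, 5 open.
Each open branch fixes some atoms; the unmentioned ones are free. Counting distinct full assignments: branch {X=true, Y=false} (Z) contributes 2 new; branch {X=false, Y=true} (Z) contributes 2 new; branch {Y=true} (Z, X) contributes 2 new; branch {X=true, Y=true} (Z) contributes 0 new; branch {X=true, Y=false} (Z) contributes 0 new. Total: 6.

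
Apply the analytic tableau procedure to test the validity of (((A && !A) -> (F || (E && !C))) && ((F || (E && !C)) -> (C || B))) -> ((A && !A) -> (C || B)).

Valid

Assume the negation and expand:
Initial set: {!((((A && !A) -> (F || (E && !C))) && ((F || (E && !C)) -> (C || B))) -> ((A && !A) -> (C || B)))}.
!((((A && !A) -> (F || (E && !C))) && ((F || (E && !C)) -> (C || B))) -> ((A && !A) -> (C || B))): α-rule — add (((A && !A) -> (F || (E && !C))) && ((F || (E && !C)) -> (C || B))), !((A && !A) -> (C || B)).
(((A && !A) -> (F || (E && !C))) && ((F || (E && !C)) -> (C || B))): α-rule — add ((A && !A) -> (F || (E && !C))), ((F || (E && !C)) -> (C || B)).
!((A && !A) -> (C || B)): α-rule — add (A && !A), !(C || B).
(A && !A): α-rule — add A, !A.
× closes — contains both A and !A.
All 1 branch closes.
Every branch closed, so the negation is unsatisfiable and the formula is valid.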